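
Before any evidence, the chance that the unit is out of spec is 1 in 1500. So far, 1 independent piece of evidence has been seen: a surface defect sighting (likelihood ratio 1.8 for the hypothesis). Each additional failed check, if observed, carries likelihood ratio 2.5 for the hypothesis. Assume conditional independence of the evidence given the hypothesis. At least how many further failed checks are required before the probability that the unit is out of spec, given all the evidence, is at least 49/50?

12

Prior odds = (1/1500)/(1499/1500) = 1/1499.
Bayes factor of the evidence already in hand = 1.8.
Odds after that evidence = (1/1499) × 1.8 = 9/7495.
Target odds = 0.98/0.02 = 49.
Need 2.5ⁿ ≥ 49 ÷ (9/7495) = 367255/9.
2.5¹¹ = 48828125/2048 falls short of 367255/9 but 2.5¹² = 244140625/4096 reaches it, so n = 12.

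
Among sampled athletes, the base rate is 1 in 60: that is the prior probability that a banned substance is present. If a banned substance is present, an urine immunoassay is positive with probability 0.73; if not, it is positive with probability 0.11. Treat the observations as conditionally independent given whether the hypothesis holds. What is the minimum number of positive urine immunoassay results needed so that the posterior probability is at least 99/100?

5

Prior odds: (1/60) ÷ (59/60) = 1/59.
Likelihood ratio of a positive = 0.73/0.11 = 73/11.
Target odds: 0.99 ÷ 0.01 = 99.
Need (1/59) × (73/11)ⁿ ≥ 99, i.e. (73/11)ⁿ ≥ 5841.
(73/11)⁴ = 28398241/14641 falls short of 5841 but (73/11)⁵ ≈12872.1 reaches it, so n = 5.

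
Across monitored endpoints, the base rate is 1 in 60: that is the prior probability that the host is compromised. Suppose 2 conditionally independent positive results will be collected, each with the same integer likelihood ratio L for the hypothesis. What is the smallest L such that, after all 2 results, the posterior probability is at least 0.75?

14

Prior odds = (1/60)/(59/60) = 1/59.
Target odds = 0.75/0.25 = 3.
Need L² ≥ 3 ÷ (1/59) = 177.
13² = 169 < 177 ≤ 196 = 14², so L = 14.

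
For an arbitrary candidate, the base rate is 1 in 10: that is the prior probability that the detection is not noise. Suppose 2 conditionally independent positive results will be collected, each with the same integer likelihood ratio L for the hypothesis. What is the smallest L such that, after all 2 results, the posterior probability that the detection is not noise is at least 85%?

Prior odds = 0.1/0.9 = 1/9.
Target odds = 0.85/0.15 = 17/3.
Need L² ≥ 17/3 ÷ (1/9) = 51.
7² = 49 < 51 ≤ 64 = 8², so L = 8.

8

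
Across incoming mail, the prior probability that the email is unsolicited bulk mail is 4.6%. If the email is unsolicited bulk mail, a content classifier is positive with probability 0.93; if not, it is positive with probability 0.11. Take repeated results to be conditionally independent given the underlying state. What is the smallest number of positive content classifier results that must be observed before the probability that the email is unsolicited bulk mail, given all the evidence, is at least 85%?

3

Prior odds = 0.046/0.954 = 23/477.
Likelihood ratio of a positive = 0.93/0.11 = 93/11.
Target odds: 0.85 ÷ 0.15 = 17/3.
Need (23/477) × (93/11)ⁿ ≥ 17/3, i.e. (93/11)ⁿ ≥ 2703/23.
(93/11)² = 8649/121 falls short of 2703/23 but (93/11)³ = 804357/1331 reaches it, so n = 3.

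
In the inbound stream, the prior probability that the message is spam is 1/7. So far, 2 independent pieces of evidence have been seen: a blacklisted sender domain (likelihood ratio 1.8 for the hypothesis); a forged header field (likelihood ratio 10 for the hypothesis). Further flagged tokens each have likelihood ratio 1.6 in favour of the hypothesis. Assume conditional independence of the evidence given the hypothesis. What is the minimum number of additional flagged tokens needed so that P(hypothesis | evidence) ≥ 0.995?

9

Prior odds = (1/7)/(6/7) = 1/6.
Combined Bayes factor of the evidence already in hand = 1.8 × 10 = 18.
Odds after that evidence = (1/6) × 18 = 3.
Target odds = 0.995/0.005 = 199.
Need 1.6ⁿ ≥ 199 ÷ 3 = 199/3.
1.6⁸ = 16777216/390625 falls short of 199/3 but 1.6⁹ = 134217728/1953125 reaches it, so n = 9.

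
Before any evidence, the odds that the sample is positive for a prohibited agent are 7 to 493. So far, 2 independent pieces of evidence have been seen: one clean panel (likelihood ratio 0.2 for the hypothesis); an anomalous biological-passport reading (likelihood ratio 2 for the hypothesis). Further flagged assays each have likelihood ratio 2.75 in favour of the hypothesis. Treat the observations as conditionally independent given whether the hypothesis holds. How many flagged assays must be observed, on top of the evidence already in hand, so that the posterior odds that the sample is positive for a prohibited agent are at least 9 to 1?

Prior odds = 7/493.
Combined Bayes factor of the evidence already in hand = 0.2 × 2 = 0.4.
Odds after that evidence = (7/493) × 0.4 = 14/2465.
Target odds = 9.
Need 2.75ⁿ ≥ 9 ÷ (14/2465) = 22185/14.
2.75⁷ = 19487171/16384 falls short of 22185/14 but 2.75⁸ = 214358881/65536 reaches it, so n = 8.

8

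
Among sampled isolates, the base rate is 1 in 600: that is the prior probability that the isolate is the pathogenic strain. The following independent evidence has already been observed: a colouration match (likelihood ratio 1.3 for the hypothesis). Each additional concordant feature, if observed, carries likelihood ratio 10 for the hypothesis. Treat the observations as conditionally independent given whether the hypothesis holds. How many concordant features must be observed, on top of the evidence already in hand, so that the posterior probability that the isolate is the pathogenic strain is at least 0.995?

5

Prior odds = (1/600)/(599/600) = 1/599.
Bayes factor of the evidence already in hand = 1.3.
Odds after that evidence = (1/599) × 1.3 = 13/5990.
Target odds = 0.995/0.005 = 199.
Need 10ⁿ ≥ 199 ÷ (13/5990) = 1192010/13.
10⁴ = 10000 falls short of 1192010/13 but 10⁵ = 100000 reaches it, so n = 5.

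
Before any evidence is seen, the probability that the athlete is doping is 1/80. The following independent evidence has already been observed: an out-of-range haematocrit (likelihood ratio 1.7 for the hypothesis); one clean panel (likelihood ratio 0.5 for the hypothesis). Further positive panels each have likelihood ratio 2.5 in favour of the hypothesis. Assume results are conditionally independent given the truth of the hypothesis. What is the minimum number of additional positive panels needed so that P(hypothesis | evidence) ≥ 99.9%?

13

Prior odds = 0.0125/0.9875 = 1/79.
Combined Bayes factor of the evidence already in hand = 1.7 × 0.5 = 0.85.
Odds after that evidence = (1/79) × 0.85 = 17/1580.
Target odds = 0.999/0.001 = 999.
Need 2.5ⁿ ≥ 999 ÷ (17/1580) = 1578420/17.
2.5¹² = 244140625/4096 falls short of 1578420/17 but 2.5¹³ ≈149012 reaches it, so n = 13.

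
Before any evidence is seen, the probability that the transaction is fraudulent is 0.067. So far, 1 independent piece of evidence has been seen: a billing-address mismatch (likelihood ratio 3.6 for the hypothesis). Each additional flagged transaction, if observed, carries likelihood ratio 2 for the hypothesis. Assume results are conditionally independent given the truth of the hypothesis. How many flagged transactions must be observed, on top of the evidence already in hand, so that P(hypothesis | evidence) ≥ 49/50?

Prior odds = 0.067/0.933 = 67/933.
Bayes factor of the evidence already in hand = 3.6.
Odds after that evidence = (67/933) × 3.6 = 402/1555.
Target odds = 0.98/0.02 = 49.
Need 2ⁿ ≥ 49 ÷ (402/1555) = 76195/402.
2⁷ = 128 falls short of 76195/402 but 2⁸ = 256 reaches it, so n = 8.

8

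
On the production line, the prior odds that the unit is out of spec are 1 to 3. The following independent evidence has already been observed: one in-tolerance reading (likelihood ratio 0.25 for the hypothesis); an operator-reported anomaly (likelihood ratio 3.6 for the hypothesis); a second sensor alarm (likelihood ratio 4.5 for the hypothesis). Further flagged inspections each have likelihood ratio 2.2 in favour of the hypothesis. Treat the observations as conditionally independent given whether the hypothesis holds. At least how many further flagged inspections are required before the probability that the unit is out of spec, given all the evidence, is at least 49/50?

Prior odds = 1/3.
Combined Bayes factor of the evidence already in hand = 0.25 × 3.6 × 4.5 = 4.05.
Odds after that evidence = (1/3) × 4.05 = 1.35.
Target odds = 0.98/0.02 = 49.
Need 2.2ⁿ ≥ 49 ÷ 1.35 = 980/27.
2.2⁴ = 23.4256 falls short of 980/27 but 2.2⁵ = 51.53632 reaches it, so n = 5.

5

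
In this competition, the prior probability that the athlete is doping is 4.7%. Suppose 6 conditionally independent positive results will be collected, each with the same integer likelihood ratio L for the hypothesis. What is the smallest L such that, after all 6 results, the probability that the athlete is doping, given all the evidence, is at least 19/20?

3

Prior odds = 0.047/0.953 = 47/953.
Target odds = 0.95/0.05 = 19.
Need L⁶ ≥ 19 ÷ (47/953) = 18107/47.
2⁶ = 64 < 18107/47 ≤ 729 = 3⁶, so L = 3.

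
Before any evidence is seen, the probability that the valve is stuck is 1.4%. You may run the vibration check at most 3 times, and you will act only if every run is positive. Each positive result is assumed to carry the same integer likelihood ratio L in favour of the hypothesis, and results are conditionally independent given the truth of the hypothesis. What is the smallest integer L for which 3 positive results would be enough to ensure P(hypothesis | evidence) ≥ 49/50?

Prior odds = 0.014/0.986 = 7/493.
Target odds = 0.98/0.02 = 49.
Need L³ ≥ 49 ÷ (7/493) = 3451.
15³ = 3375 < 3451 ≤ 4096 = 16³, so L = 16.

16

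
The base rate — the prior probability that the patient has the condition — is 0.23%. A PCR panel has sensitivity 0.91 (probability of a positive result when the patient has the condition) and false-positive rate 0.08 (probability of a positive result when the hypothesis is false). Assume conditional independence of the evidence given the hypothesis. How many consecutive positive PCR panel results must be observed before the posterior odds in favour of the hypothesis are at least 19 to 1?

Prior odds = 0.0023/0.9977 = 23/9977.
Likelihood ratio of a positive result = 0.91/0.08 = 11.375.
Target odds = 19.
Need (23/9977) × 11.375ⁿ ≥ 19, i.e. 11.375ⁿ ≥ 189563/23.
11.375³ = 753571/512 falls short of 189563/23 but 11.375⁴ = 68574961/4096 reaches it, so n = 4.

4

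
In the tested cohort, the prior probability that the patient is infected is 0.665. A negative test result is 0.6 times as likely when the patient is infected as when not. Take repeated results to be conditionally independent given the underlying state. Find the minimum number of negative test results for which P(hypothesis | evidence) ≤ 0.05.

Prior odds = 0.665/0.335 = 133/67.
Likelihood ratio per negative test result = 0.6.
Target posterior odds = 0.05/0.95 = 1/19.
Require 0.6ⁿ ≤ 1/19 ÷ (133/67) = 67/2527.
0.6⁷ = 2187/78125 is still above 67/2527 but 0.6⁸ = 6561/390625 is at or below it, so n = 8.

8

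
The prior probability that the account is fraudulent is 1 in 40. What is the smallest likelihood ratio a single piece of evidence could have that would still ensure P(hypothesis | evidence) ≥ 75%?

Prior odds = 0.025/0.975 = 1/39.
Target odds = 0.75/0.25 = 3.
Required Bayes factor = 3 ÷ (1/39) = 117.

117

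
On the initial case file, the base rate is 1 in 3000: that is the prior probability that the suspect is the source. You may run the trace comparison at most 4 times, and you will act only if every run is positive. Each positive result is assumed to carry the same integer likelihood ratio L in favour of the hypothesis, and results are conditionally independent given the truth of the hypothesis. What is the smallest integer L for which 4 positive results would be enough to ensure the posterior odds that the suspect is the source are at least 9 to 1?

13

Prior odds = (1/3000)/(2999/3000) = 1/2999.
Target odds = 9.
Need L⁴ ≥ 9 ÷ (1/2999) = 26991.
12⁴ = 20736 < 26991 ≤ 28561 = 13⁴, so L = 13.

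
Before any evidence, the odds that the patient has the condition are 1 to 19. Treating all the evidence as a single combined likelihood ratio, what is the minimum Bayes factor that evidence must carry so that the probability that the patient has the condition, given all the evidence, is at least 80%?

76

Prior odds = 1/19.
Target odds = 0.8/0.2 = 4.
Required Bayes factor = 4 ÷ (1/19) = 76.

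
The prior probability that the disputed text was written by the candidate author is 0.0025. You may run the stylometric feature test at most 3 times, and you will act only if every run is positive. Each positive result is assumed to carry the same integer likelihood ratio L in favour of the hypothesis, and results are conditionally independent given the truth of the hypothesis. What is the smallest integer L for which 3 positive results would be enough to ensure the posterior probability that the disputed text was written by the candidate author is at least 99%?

35

Prior odds = 0.0025/0.9975 = 1/399.
Target odds = 0.99/0.01 = 99.
Need L³ ≥ 99 ÷ (1/399) = 39501.
34³ = 39304 < 39501 ≤ 42875 = 35³, so L = 35.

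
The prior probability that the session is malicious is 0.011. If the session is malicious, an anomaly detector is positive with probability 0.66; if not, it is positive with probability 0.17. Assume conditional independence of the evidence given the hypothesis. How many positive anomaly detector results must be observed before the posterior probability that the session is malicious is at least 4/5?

5

Prior odds: 0.011 ÷ 0.989 = 11/989.
Likelihood ratio of a positive = 0.66/0.17 = 66/17.
Target posterior odds = 0.8/0.2 = 4.
Need (11/989) × (66/17)ⁿ ≥ 4, i.e. (66/17)ⁿ ≥ 3956/11.
(66/17)⁴ = 18974736/83521 falls short of 3956/11 but (66/17)⁵ ≈882.013 reaches it, so n = 5.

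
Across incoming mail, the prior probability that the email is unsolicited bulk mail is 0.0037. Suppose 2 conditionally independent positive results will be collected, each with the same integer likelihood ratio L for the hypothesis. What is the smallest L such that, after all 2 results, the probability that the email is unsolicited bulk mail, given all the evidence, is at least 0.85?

Prior odds = 0.0037/0.9963 = 37/9963.
Target odds = 0.85/0.15 = 17/3.
Need L² ≥ 17/3 ÷ (37/9963) = 56457/37.
39² = 1521 < 56457/37 ≤ 1600 = 40², so L = 40.

40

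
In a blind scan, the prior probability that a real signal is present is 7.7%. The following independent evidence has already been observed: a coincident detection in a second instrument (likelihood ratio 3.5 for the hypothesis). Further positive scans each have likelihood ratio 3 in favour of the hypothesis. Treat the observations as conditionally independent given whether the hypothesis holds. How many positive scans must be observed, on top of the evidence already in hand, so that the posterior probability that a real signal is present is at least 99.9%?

8

Prior odds = 0.077/0.923 = 77/923.
Bayes factor of the evidence already in hand = 3.5.
Odds after that evidence = (77/923) × 3.5 = 539/1846.
Target odds = 0.999/0.001 = 999.
Need 3ⁿ ≥ 999 ÷ (539/1846) = 1844154/539.
3⁷ = 2187 falls short of 1844154/539 but 3⁸ = 6561 reaches it, so n = 8.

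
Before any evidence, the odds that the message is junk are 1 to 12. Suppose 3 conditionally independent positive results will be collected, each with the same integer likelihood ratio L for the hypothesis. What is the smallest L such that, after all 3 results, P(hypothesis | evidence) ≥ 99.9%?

23

Prior odds = 1/12.
Target odds = 0.999/0.001 = 999.
Need L³ ≥ 999 ÷ (1/12) = 11988.
22³ = 10648 < 11988 ≤ 12167 = 23³, so L = 23.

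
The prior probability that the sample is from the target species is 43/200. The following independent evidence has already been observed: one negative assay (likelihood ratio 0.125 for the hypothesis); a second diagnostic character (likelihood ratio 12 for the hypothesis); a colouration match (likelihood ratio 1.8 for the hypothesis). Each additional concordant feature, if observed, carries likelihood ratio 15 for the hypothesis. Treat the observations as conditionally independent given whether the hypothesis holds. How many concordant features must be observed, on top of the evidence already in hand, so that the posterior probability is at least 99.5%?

Prior odds = 0.215/0.785 = 43/157.
Combined Bayes factor of the evidence already in hand = 0.125 × 12 × 1.8 = 2.7.
Odds after that evidence = (43/157) × 2.7 = 1161/1570.
Target odds = 0.995/0.005 = 199.
Need 15ⁿ ≥ 199 ÷ (1161/1570) = 312430/1161.
15² = 225 falls short of 312430/1161 but 15³ = 3375 reaches it, so n = 3.

3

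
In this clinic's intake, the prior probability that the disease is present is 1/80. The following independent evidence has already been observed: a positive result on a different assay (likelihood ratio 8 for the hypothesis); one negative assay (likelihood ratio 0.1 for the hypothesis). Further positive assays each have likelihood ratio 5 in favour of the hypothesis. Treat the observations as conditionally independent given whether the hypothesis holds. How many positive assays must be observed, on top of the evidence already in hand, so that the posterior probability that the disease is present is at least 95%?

5

Prior odds = 0.0125/0.9875 = 1/79.
Combined Bayes factor of the evidence already in hand = 8 × 0.1 = 0.8.
Odds after that evidence = (1/79) × 0.8 = 4/395.
Target odds = 0.95/0.05 = 19.
Need 5ⁿ ≥ 19 ÷ (4/395) = 1876.25.
5⁴ = 625 falls short of 1876.25 but 5⁵ = 3125 reaches it, so n = 5.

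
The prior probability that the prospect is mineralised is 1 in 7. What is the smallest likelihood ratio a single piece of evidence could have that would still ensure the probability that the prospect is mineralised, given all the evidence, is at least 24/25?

Prior odds = (1/7)/(6/7) = 1/6.
Target odds = 0.96/0.04 = 24.
Required Bayes factor = 24 ÷ (1/6) = 144.

144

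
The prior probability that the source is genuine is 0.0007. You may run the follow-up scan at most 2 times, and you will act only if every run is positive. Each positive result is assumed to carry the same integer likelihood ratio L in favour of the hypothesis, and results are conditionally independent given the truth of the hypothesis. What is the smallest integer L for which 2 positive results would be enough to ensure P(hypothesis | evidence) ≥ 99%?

376

Prior odds = 0.0007/0.9993 = 7/9993.
Target odds = 0.99/0.01 = 99.
Need L² ≥ 99 ÷ (7/9993) = 989307/7.
375² = 140625 < 989307/7 ≤ 141376 = 376², so L = 376.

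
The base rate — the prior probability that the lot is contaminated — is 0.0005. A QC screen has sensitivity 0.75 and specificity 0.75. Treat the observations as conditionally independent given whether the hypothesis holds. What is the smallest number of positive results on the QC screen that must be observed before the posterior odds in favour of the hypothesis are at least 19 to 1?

Prior odds = 0.0005/0.9995 = 1/1999.
False-positive rate = 1 − 0.75 = 0.25; likelihood ratio of a positive = 0.75/0.25 = 3.
Target odds = 19.
Need (1/1999) × 3ⁿ ≥ 19, i.e. 3ⁿ ≥ 37981.
3⁹ = 19683 falls short of 37981 but 3¹⁰ = 59049 reaches it, so n = 10.

10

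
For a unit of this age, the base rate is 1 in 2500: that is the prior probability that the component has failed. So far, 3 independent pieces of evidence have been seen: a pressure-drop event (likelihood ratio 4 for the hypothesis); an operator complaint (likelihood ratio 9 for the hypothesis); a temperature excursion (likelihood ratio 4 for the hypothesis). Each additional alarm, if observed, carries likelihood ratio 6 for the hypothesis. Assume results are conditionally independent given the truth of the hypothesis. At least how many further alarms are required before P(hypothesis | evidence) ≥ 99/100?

Prior odds = 0.0004/0.9996 = 1/2499.
Combined Bayes factor of the evidence already in hand = 4 × 9 × 4 = 144.
Odds after that evidence = (1/2499) × 144 = 48/833.
Target odds = 0.99/0.01 = 99.
Need 6ⁿ ≥ 99 ÷ (48/833) = 1718.0625.
6⁴ = 1296 falls short of 1718.0625 but 6⁵ = 7776 reaches it, so n = 5.

5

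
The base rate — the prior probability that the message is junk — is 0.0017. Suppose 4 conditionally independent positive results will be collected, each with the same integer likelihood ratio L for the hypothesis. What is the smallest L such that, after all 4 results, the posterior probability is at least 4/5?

Prior odds = 0.0017/0.9983 = 17/9983.
Target odds = 0.8/0.2 = 4.
Need L⁴ ≥ 4 ÷ (17/9983) = 39932/17.
6⁴ = 1296 < 39932/17 ≤ 2401 = 7⁴, so L = 7.

7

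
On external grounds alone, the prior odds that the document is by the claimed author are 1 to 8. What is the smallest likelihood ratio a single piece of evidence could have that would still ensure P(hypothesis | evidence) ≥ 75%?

Prior odds = 0.125.
Target odds = 0.75/0.25 = 3.
Required Bayes factor = 3 ÷ 0.125 = 24.

24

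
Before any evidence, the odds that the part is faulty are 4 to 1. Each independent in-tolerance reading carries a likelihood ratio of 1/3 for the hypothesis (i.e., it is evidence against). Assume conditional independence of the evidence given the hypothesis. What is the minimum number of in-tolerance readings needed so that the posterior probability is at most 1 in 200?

7

Prior odds = 4.
Likelihood ratio per in-tolerance reading = 1/3.
Target odds: 0.005 ÷ 0.995 = 1/199.
Require (1/3)ⁿ ≤ 1/199 ÷ 4 = 1/796.
(1/3)⁶ = 1/729 is still above 1/796 but (1/3)⁷ = 1/2187 is at or below it, so n = 7.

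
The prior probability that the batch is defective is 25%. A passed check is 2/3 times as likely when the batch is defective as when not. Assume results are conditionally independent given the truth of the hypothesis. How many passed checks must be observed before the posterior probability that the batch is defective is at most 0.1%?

Prior odds: 0.25 ÷ 0.75 = 1/3.
Likelihood ratio per passed check = 2/3.
Target posterior odds = 0.001/0.999 = 1/999.
Need (1/3) × (2/3)ⁿ ≤ 1/999, i.e. (2/3)ⁿ ≤ 1/333.
(2/3)¹⁴ = 16384/4782969 is still above 1/333 but (2/3)¹⁵ = 32768/14348907 is at or below it, so n = 15.

15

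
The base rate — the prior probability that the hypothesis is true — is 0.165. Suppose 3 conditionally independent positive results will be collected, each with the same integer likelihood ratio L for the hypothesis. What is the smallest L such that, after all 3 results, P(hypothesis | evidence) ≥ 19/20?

5

Prior odds = 0.165/0.835 = 33/167.
Target odds = 0.95/0.05 = 19.
Need L³ ≥ 19 ÷ (33/167) = 3173/33.
4³ = 64 < 3173/33 ≤ 125 = 5³, so L = 5.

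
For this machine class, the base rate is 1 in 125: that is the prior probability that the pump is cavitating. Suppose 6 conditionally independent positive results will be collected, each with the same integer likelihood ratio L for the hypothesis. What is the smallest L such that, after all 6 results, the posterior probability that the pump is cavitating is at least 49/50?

Prior odds = 0.008/0.992 = 1/124.
Target odds = 0.98/0.02 = 49.
Need L⁶ ≥ 49 ÷ (1/124) = 6076.
4⁶ = 4096 < 6076 ≤ 15625 = 5⁶, so L = 5.

5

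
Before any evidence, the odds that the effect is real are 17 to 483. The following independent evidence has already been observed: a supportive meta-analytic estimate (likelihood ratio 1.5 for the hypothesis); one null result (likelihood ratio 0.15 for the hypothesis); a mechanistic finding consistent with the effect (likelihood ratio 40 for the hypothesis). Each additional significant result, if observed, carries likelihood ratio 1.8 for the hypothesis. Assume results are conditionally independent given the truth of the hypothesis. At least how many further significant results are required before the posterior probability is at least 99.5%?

Prior odds = 17/483.
Combined Bayes factor of the evidence already in hand = 1.5 × 0.15 × 40 = 9.
Odds after that evidence = (17/483) × 9 = 51/161.
Target odds = 0.995/0.005 = 199.
Need 1.8ⁿ ≥ 199 ÷ (51/161) = 32039/51.
1.8¹⁰ ≈357.047 falls short of 32039/51 but 1.8¹¹ ≈642.684 reaches it, so n = 11.

11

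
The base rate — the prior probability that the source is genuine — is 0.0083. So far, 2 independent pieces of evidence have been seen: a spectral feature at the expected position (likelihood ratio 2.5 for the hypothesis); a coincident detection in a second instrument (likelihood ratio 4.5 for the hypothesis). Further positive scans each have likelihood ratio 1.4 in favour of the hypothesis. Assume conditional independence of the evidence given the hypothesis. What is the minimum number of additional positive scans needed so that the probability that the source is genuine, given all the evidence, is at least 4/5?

Prior odds = 0.0083/0.9917 = 83/9917.
Combined Bayes factor of the evidence already in hand = 2.5 × 4.5 = 11.25.
Odds after that evidence = (83/9917) × 11.25 = 3735/39668.
Target odds = 0.8/0.2 = 4.
Need 1.4ⁿ ≥ 4 ÷ (3735/39668) = 158672/3735.
1.4¹¹ ≈40.4957 falls short of 158672/3735 but 1.4¹² ≈56.6939 reaches it, so n = 12.

12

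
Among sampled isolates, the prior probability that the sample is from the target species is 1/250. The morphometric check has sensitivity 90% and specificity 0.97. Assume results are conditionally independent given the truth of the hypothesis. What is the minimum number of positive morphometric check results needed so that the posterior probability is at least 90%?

3

Prior odds: 0.004 ÷ 0.996 = 1/249.
False-positive rate = 1 − 0.97 = 0.03; likelihood ratio of a positive = 0.9/0.03 = 30.
Target posterior odds = 0.9/0.1 = 9.
Need (1/249) × 30ⁿ ≥ 9, i.e. 30ⁿ ≥ 2241.
30² = 900 falls short of 2241 but 30³ = 27000 reaches it, so n = 3.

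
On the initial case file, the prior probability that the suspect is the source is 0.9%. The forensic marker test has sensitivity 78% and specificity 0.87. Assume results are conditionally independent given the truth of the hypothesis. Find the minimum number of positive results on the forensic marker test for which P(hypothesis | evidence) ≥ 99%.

Prior odds = 0.009/0.991 = 9/991.
False-positive rate = 1 − 0.87 = 0.13; likelihood ratio of a positive = 0.78/0.13 = 6.
Target posterior odds = 0.99/0.01 = 99.
Need (9/991) × 6ⁿ ≥ 99, i.e. 6ⁿ ≥ 10901.
6⁵ = 7776 falls short of 10901 but 6⁶ = 46656 reaches it, so n = 6.

6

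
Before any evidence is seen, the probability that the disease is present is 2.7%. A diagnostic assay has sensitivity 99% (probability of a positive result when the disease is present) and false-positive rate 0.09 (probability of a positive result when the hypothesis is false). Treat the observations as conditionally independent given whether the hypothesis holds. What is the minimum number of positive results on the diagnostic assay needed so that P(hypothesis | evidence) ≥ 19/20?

3

Prior odds: 0.027 ÷ 0.973 = 27/973.
Likelihood ratio of a positive result = 0.99/0.09 = 11.
Target posterior odds = 0.95/0.05 = 19.
Need (27/973) × 11ⁿ ≥ 19, i.e. 11ⁿ ≥ 18487/27.
11² = 121 falls short of 18487/27 but 11³ = 1331 reaches it, so n = 3.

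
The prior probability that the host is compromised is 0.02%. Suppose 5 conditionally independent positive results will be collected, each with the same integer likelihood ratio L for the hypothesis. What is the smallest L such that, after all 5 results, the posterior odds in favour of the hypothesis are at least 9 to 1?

9

Prior odds = 0.0002/0.9998 = 1/4999.
Target odds = 9.
Need L⁵ ≥ 9 ÷ (1/4999) = 44991.
8⁵ = 32768 < 44991 ≤ 59049 = 9⁵, so L = 9.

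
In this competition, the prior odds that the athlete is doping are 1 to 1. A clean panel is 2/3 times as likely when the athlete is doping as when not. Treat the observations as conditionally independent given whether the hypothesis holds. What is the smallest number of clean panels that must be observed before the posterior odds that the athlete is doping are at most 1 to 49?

10

Prior odds = 1.
Likelihood ratio per clean panel = 2/3.
Target odds = 1/49.
Need 1 × (2/3)ⁿ ≤ 1/49, i.e. (2/3)ⁿ ≤ 1/49.
(2/3)⁹ = 512/19683 is still above 1/49 but (2/3)¹⁰ = 1024/59049 is at or below it, so n = 10.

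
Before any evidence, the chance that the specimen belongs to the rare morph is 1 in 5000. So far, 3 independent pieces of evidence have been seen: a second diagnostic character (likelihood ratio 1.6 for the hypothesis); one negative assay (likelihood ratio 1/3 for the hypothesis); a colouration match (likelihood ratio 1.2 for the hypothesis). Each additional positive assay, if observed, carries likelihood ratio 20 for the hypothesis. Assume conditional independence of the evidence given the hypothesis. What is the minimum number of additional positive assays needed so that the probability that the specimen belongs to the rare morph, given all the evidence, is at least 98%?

Prior odds = 0.0002/0.9998 = 1/4999.
Combined Bayes factor of the evidence already in hand = 1.6 × (1/3) × 1.2 = 0.64.
Odds after that evidence = (1/4999) × 0.64 = 16/124975.
Target odds = 0.98/0.02 = 49.
Need 20ⁿ ≥ 49 ÷ (16/124975) = 382735.9375.
20⁴ = 160000 falls short of 382735.9375 but 20⁵ = 3200000 reaches it, so n = 5.

5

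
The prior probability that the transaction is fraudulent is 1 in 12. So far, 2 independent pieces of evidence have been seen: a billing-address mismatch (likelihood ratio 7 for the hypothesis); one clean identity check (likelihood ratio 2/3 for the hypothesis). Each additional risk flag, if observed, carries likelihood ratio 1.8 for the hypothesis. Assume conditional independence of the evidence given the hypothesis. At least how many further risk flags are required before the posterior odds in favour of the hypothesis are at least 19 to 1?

7

Prior odds = (1/12)/(11/12) = 1/11.
Combined Bayes factor of the evidence already in hand = 7 × (2/3) = 14/3.
Odds after that evidence = (1/11) × 14/3 = 14/33.
Target odds = 19.
Need 1.8ⁿ ≥ 19 ÷ (14/33) = 627/14.
1.8⁶ = 531441/15625 falls short of 627/14 but 1.8⁷ = 4782969/78125 reaches it, so n = 7.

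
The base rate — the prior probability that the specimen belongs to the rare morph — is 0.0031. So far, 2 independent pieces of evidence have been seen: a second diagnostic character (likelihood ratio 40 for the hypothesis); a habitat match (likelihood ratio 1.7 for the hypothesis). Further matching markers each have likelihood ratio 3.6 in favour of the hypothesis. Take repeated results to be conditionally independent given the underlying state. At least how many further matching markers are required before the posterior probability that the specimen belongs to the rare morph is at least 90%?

3

Prior odds = 0.0031/0.9969 = 31/9969.
Combined Bayes factor of the evidence already in hand = 40 × 1.7 = 68.
Odds after that evidence = (31/9969) × 68 = 2108/9969.
Target odds = 0.9/0.1 = 9.
Need 3.6ⁿ ≥ 9 ÷ (2108/9969) = 89721/2108.
3.6² = 12.96 falls short of 89721/2108 but 3.6³ = 46.656 reaches it, so n = 3.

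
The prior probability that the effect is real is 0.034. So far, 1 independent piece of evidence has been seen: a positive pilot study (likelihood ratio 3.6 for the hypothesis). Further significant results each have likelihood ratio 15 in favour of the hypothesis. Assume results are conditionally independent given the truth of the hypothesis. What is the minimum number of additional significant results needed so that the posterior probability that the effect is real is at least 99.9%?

4

Prior odds = 0.034/0.966 = 17/483.
Bayes factor of the evidence already in hand = 3.6.
Odds after that evidence = (17/483) × 3.6 = 102/805.
Target odds = 0.999/0.001 = 999.
Need 15ⁿ ≥ 999 ÷ (102/805) = 268065/34.
15³ = 3375 falls short of 268065/34 but 15⁴ = 50625 reaches it, so n = 4.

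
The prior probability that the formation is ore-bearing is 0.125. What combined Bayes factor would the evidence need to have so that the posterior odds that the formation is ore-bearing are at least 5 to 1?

Prior odds = 0.125/0.875 = 1/7.
Target odds = 5.
Required Bayes factor = 5 ÷ (1/7) = 35.

35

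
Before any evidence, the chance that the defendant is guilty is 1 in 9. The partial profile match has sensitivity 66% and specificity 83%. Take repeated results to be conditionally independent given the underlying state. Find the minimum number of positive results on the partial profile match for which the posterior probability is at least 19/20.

4

Prior odds: (1/9) ÷ (8/9) = 0.125.
False-positive rate = 1 − 0.83 = 0.17; likelihood ratio of a positive = 0.66/0.17 = 66/17.
Target posterior odds = 0.95/0.05 = 19.
Require (66/17)ⁿ ≥ 19 ÷ 0.125 = 152.
(66/17)³ = 287496/4913 falls short of 152 but (66/17)⁴ = 18974736/83521 reaches it, so n = 4.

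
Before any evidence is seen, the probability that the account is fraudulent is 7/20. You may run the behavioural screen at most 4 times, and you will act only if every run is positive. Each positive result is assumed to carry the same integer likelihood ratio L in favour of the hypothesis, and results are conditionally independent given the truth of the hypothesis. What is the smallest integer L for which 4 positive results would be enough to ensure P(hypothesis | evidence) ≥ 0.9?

3

Prior odds = 0.35/0.65 = 7/13.
Target odds = 0.9/0.1 = 9.
Need L⁴ ≥ 9 ÷ (7/13) = 117/7.
2⁴ = 16 < 117/7 ≤ 81 = 3⁴, so L = 3.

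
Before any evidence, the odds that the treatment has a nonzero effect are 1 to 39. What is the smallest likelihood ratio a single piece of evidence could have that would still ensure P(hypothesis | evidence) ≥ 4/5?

156

Prior odds = 1/39.
Target odds = 0.8/0.2 = 4.
Required Bayes factor = 4 ÷ (1/39) = 156.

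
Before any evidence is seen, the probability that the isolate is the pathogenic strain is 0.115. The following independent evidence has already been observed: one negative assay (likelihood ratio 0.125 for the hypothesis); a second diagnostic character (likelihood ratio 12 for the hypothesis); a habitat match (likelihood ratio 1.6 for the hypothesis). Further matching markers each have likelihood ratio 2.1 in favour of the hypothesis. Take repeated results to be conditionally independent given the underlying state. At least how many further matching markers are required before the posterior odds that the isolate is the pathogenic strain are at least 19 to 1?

6

Prior odds = 0.115/0.885 = 23/177.
Combined Bayes factor of the evidence already in hand = 0.125 × 12 × 1.6 = 2.4.
Odds after that evidence = (23/177) × 2.4 = 92/295.
Target odds = 19.
Need 2.1ⁿ ≥ 19 ÷ (92/295) = 5605/92.
2.1⁵ = 4084101/100000 falls short of 5605/92 but 2.1⁶ = 85766121/1000000 reaches it, so n = 6.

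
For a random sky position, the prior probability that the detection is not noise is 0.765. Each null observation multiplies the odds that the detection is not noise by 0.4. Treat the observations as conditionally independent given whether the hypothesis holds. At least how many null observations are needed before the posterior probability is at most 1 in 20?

Prior odds: 0.765 ÷ 0.235 = 153/47.
Likelihood ratio per null observation = 0.4.
Target posterior odds = 0.05/0.95 = 1/19.
Need (153/47) × 0.4ⁿ ≤ 1/19, i.e. 0.4ⁿ ≤ 47/2907.
0.4⁴ = 0.0256 is still above 47/2907 but 0.4⁵ = 0.01024 is at or below it, so n = 5.

5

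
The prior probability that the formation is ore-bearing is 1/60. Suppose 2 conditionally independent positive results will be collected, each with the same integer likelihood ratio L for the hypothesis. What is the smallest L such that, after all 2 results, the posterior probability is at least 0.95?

Prior odds = (1/60)/(59/60) = 1/59.
Target odds = 0.95/0.05 = 19.
Need L² ≥ 19 ÷ (1/59) = 1121.
33² = 1089 < 1121 ≤ 1156 = 34², so L = 34.

34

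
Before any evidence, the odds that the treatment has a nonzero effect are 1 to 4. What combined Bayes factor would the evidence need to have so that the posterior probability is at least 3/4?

Prior odds = 0.25.
Target odds = 0.75/0.25 = 3.
Required Bayes factor = 3 ÷ 0.25 = 12.

12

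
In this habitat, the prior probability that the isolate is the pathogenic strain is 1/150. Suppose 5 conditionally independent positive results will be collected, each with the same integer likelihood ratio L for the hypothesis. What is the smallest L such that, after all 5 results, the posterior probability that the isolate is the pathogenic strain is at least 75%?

Prior odds = (1/150)/(149/150) = 1/149.
Target odds = 0.75/0.25 = 3.
Need L⁵ ≥ 3 ÷ (1/149) = 447.
3⁵ = 243 < 447 ≤ 1024 = 4⁵, so L = 4.

4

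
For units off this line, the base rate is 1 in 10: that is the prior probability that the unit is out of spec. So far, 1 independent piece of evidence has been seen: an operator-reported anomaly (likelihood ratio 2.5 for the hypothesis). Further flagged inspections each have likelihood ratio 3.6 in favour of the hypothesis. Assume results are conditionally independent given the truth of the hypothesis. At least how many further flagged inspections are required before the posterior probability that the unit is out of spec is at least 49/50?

5

Prior odds = 0.1/0.9 = 1/9.
Bayes factor of the evidence already in hand = 2.5.
Odds after that evidence = (1/9) × 2.5 = 5/18.
Target odds = 0.98/0.02 = 49.
Need 3.6ⁿ ≥ 49 ÷ (5/18) = 176.4.
3.6⁴ = 167.9616 falls short of 176.4 but 3.6⁵ = 604.66176 reaches it, so n = 5.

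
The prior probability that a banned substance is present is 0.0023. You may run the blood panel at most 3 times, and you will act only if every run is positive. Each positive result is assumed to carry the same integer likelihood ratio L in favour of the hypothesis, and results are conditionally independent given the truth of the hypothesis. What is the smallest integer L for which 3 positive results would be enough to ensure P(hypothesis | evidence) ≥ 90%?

Prior odds = 0.0023/0.9977 = 23/9977.
Target odds = 0.9/0.1 = 9.
Need L³ ≥ 9 ÷ (23/9977) = 89793/23.
15³ = 3375 < 89793/23 ≤ 4096 = 16³, so L = 16.

16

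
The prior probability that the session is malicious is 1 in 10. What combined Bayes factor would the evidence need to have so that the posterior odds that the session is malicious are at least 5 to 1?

45

Prior odds = 0.1/0.9 = 1/9.
Target odds = 5.
Required Bayes factor = 5 ÷ (1/9) = 45.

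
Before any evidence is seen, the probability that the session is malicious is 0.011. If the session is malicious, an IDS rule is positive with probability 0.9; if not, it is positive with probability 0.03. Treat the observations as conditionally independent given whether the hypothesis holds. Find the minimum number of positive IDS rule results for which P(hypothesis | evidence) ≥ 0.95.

Prior odds = 0.011/0.989 = 11/989.
Likelihood ratio of a positive = 0.9/0.03 = 30.
Target odds: 0.95 ÷ 0.05 = 19.
Require 30ⁿ ≥ 19 ÷ (11/989) = 18791/11.
30² = 900 falls short of 18791/11 but 30³ = 27000 reaches it, so n = 3.

3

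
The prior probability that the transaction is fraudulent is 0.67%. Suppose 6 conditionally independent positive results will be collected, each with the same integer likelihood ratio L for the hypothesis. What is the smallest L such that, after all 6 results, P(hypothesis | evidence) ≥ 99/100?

Prior odds = 0.0067/0.9933 = 67/9933.
Target odds = 0.99/0.01 = 99.
Need L⁶ ≥ 99 ÷ (67/9933) = 983367/67.
4⁶ = 4096 < 983367/67 ≤ 15625 = 5⁶, so L = 5.

5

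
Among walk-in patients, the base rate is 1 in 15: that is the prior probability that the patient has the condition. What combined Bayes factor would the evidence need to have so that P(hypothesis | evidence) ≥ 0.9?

126

Prior odds = (1/15)/(14/15) = 1/14.
Target odds = 0.9/0.1 = 9.
Required Bayes factor = 9 ÷ (1/14) = 126.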